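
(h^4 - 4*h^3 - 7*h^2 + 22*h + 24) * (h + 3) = h^5 - h^4 - 19*h^3 + h^2 + 90*h + 72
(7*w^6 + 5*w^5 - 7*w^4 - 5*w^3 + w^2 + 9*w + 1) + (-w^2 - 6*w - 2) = 7*w^6 + 5*w^5 - 7*w^4 - 5*w^3 + 3*w - 1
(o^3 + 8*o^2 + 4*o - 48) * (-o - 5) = -o^4 - 13*o^3 - 44*o^2 + 28*o + 240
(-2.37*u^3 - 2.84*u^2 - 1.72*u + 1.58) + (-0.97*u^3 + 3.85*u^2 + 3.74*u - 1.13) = -3.34*u^3 + 1.01*u^2 + 2.02*u + 0.45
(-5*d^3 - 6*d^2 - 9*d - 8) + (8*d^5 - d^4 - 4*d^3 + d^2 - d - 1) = 8*d^5 - d^4 - 9*d^3 - 5*d^2 - 10*d - 9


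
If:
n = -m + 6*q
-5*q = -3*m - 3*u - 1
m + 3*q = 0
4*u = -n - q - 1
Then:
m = -3/86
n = 9/86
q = 1/86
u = -12/43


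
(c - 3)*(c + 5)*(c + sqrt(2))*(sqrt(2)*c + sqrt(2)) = sqrt(2)*c^4 + 2*c^3 + 3*sqrt(2)*c^3 - 13*sqrt(2)*c^2 + 6*c^2 - 26*c - 15*sqrt(2)*c - 30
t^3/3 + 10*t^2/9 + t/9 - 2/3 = (t/3 + 1)*(t - 2/3)*(t + 1)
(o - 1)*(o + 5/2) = o^2 + 3*o/2 - 5/2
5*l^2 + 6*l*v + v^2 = (l + v)*(5*l + v)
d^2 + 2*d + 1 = (d + 1)^2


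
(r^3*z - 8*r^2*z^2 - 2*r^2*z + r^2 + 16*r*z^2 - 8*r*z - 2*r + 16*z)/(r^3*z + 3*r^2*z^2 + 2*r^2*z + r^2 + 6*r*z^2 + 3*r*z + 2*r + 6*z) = (r^2 - 8*r*z - 2*r + 16*z)/(r^2 + 3*r*z + 2*r + 6*z)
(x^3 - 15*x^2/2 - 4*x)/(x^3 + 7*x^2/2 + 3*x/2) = (x - 8)/(x + 3)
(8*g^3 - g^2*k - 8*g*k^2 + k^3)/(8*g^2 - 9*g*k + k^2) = g + k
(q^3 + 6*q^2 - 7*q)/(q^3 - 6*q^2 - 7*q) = (-q^2 - 6*q + 7)/(-q^2 + 6*q + 7)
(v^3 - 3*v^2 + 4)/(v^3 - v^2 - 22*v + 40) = (v^2 - v - 2)/(v^2 + v - 20)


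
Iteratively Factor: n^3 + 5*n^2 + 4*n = (n + 1)*(n^2 + 4*n) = n*(n + 1)*(n + 4)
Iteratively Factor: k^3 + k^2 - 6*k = (k - 2)*(k^2 + 3*k) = (k - 2)*(k + 3)*(k)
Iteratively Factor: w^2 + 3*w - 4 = (w + 4)*(w - 1)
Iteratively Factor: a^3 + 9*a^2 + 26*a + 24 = (a + 3)*(a^2 + 6*a + 8) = (a + 2)*(a + 3)*(a + 4)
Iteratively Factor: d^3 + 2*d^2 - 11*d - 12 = (d + 4)*(d^2 - 2*d - 3) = (d + 1)*(d + 4)*(d - 3)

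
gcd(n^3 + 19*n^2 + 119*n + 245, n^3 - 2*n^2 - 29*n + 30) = n + 5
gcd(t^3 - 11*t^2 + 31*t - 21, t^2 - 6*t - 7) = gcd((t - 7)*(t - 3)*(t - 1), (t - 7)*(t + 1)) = t - 7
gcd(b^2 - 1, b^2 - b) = b - 1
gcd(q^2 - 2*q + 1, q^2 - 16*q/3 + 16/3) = 1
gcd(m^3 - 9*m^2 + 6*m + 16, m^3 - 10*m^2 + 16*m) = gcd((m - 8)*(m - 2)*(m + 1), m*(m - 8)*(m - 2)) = m^2 - 10*m + 16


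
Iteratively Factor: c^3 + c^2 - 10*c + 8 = (c + 4)*(c^2 - 3*c + 2) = (c - 1)*(c + 4)*(c - 2)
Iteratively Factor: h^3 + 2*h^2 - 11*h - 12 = (h - 3)*(h^2 + 5*h + 4) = (h - 3)*(h + 4)*(h + 1)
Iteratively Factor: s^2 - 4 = (s - 2)*(s + 2)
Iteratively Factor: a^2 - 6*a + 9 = (a - 3)*(a - 3)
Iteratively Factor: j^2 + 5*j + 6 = (j + 2)*(j + 3)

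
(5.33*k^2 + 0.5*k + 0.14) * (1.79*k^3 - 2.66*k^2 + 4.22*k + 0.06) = 9.5407*k^5 - 13.2828*k^4 + 21.4132*k^3 + 2.0574*k^2 + 0.6208*k + 0.0084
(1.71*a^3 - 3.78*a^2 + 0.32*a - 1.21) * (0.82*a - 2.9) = 1.4022*a^4 - 8.0586*a^3 + 11.2244*a^2 - 1.9202*a + 3.509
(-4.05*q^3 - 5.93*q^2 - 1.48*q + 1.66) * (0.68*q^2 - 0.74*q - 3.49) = -2.754*q^5 - 1.0354*q^4 + 17.5163*q^3 + 22.9197*q^2 + 3.9368*q - 5.7934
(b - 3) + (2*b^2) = 2*b^2 + b - 3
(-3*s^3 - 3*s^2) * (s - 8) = -3*s^4 + 21*s^3 + 24*s^2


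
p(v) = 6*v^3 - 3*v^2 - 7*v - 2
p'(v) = 18*v^2 - 6*v - 7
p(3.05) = 118.98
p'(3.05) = 142.14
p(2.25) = 35.41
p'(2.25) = 70.62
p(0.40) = -4.90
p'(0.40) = -6.52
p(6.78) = 1682.63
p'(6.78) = 779.75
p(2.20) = 31.97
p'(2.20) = 66.92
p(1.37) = -1.79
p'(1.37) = 18.56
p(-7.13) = -2279.40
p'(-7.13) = 950.84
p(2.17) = 29.99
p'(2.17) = 64.74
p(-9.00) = -4556.00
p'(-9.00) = 1505.00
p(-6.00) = -1364.00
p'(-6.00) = 677.00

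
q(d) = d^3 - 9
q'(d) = 3*d^2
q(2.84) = 13.91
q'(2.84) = 24.20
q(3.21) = 24.08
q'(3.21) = 30.91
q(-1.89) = -15.75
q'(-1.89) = 10.72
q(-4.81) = -120.28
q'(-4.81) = 69.41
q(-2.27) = -20.70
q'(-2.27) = 15.46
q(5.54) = 161.03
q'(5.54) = 92.07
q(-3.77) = -62.58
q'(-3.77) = 42.64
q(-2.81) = -31.19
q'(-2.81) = 23.69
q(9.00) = 720.00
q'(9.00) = 243.00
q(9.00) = 720.00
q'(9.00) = 243.00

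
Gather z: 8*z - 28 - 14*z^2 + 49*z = -14*z^2 + 57*z - 28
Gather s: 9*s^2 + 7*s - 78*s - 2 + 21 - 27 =9*s^2 - 71*s - 8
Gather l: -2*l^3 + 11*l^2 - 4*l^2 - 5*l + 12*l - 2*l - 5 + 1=-2*l^3 + 7*l^2 + 5*l - 4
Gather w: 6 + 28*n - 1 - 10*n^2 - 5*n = -10*n^2 + 23*n + 5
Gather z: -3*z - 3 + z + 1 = -2*z - 2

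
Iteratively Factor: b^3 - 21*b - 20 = (b - 5)*(b^2 + 5*b + 4) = (b - 5)*(b + 4)*(b + 1)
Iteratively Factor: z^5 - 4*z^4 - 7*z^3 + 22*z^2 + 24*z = (z - 3)*(z^4 - z^3 - 10*z^2 - 8*z) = (z - 3)*(z + 1)*(z^3 - 2*z^2 - 8*z) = (z - 3)*(z + 1)*(z + 2)*(z^2 - 4*z) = z*(z - 3)*(z + 1)*(z + 2)*(z - 4)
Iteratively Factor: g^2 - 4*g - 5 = (g + 1)*(g - 5)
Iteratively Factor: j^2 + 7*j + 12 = (j + 3)*(j + 4)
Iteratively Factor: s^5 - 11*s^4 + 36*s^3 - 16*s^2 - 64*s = (s + 1)*(s^4 - 12*s^3 + 48*s^2 - 64*s) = (s - 4)*(s + 1)*(s^3 - 8*s^2 + 16*s) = (s - 4)^2*(s + 1)*(s^2 - 4*s) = s*(s - 4)^2*(s + 1)*(s - 4)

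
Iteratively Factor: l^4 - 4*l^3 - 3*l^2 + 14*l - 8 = (l - 1)*(l^3 - 3*l^2 - 6*l + 8) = (l - 1)*(l + 2)*(l^2 - 5*l + 4) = (l - 4)*(l - 1)*(l + 2)*(l - 1)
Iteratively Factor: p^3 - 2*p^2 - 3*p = (p + 1)*(p^2 - 3*p) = p*(p + 1)*(p - 3)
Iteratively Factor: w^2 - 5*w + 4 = (w - 4)*(w - 1)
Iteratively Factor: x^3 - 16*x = (x - 4)*(x^2 + 4*x) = (x - 4)*(x + 4)*(x)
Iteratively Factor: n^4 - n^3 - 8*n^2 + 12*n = (n - 2)*(n^3 + n^2 - 6*n) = (n - 2)^2*(n^2 + 3*n) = n*(n - 2)^2*(n + 3)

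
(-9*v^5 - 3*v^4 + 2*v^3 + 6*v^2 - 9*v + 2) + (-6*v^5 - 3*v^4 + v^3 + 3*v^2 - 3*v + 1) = -15*v^5 - 6*v^4 + 3*v^3 + 9*v^2 - 12*v + 3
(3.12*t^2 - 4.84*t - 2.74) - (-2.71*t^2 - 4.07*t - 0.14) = 5.83*t^2 - 0.77*t - 2.6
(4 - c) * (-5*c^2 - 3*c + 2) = 5*c^3 - 17*c^2 - 14*c + 8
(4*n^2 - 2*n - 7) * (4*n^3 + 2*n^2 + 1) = 16*n^5 - 32*n^3 - 10*n^2 - 2*n - 7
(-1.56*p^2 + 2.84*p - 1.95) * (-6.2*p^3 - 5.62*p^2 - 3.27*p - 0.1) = 9.672*p^5 - 8.8408*p^4 + 1.2304*p^3 + 1.8282*p^2 + 6.0925*p + 0.195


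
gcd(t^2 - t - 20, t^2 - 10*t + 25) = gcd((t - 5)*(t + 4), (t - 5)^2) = t - 5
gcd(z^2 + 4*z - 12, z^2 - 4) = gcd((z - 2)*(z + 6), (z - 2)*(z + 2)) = z - 2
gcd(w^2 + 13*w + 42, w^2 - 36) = w + 6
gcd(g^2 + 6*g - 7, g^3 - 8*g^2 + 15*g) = 1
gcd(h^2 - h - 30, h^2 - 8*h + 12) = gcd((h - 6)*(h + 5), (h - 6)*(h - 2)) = h - 6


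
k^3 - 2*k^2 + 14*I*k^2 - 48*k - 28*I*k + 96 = (k - 2)*(k + 6*I)*(k + 8*I)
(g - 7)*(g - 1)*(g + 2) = g^3 - 6*g^2 - 9*g + 14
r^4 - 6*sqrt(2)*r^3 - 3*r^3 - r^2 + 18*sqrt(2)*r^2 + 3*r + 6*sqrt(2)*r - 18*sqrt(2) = (r - 3)*(r - 1)*(r + 1)*(r - 6*sqrt(2))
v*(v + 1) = v^2 + v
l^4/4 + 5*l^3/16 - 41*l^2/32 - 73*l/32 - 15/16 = (l/4 + 1/2)*(l - 5/2)*(l + 3/4)*(l + 1)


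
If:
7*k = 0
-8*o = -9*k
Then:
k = 0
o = 0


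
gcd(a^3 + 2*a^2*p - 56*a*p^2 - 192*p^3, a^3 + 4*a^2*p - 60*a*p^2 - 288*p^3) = -a^2 + 2*a*p + 48*p^2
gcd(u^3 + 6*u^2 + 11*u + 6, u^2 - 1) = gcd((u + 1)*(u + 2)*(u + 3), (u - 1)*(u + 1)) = u + 1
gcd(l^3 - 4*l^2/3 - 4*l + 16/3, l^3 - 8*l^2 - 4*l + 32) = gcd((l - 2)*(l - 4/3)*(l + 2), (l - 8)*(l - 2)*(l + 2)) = l^2 - 4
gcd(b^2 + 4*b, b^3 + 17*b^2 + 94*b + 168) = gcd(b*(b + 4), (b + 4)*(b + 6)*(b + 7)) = b + 4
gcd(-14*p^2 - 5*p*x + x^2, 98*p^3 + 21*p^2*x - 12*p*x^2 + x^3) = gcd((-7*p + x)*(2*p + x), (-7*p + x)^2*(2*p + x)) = -14*p^2 - 5*p*x + x^2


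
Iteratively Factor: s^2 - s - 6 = (s - 3)*(s + 2)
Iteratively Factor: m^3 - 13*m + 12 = (m - 3)*(m^2 + 3*m - 4) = (m - 3)*(m + 4)*(m - 1)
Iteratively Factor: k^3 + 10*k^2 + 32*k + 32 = (k + 2)*(k^2 + 8*k + 16) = (k + 2)*(k + 4)*(k + 4)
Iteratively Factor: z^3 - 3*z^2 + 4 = (z - 2)*(z^2 - z - 2) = (z - 2)*(z + 1)*(z - 2)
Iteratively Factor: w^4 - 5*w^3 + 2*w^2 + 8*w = (w)*(w^3 - 5*w^2 + 2*w + 8) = w*(w - 4)*(w^2 - w - 2) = w*(w - 4)*(w - 2)*(w + 1)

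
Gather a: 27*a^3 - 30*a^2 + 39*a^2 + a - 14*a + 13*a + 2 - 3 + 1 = 27*a^3 + 9*a^2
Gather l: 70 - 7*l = 70 - 7*l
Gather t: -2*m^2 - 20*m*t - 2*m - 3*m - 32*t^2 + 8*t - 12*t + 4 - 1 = -2*m^2 - 5*m - 32*t^2 + t*(-20*m - 4) + 3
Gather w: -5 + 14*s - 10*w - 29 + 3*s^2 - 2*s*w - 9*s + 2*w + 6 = 3*s^2 + 5*s + w*(-2*s - 8) - 28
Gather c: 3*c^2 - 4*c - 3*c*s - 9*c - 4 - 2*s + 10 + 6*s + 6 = 3*c^2 + c*(-3*s - 13) + 4*s + 12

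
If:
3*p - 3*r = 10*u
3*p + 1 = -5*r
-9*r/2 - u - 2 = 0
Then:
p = 58/111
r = -19/37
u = 23/74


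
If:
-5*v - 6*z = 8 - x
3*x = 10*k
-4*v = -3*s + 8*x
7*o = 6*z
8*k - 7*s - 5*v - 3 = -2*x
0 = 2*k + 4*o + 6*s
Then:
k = 150/1067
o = -633/1067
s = 372/1067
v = -721/1067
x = 500/1067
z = -1477/2134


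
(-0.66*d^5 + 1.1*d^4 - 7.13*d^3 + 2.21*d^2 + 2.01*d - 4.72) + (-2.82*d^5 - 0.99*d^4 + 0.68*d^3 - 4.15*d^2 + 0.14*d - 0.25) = -3.48*d^5 + 0.11*d^4 - 6.45*d^3 - 1.94*d^2 + 2.15*d - 4.97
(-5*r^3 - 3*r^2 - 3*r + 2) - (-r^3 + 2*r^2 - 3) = -4*r^3 - 5*r^2 - 3*r + 5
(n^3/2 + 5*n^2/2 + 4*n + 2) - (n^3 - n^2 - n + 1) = -n^3/2 + 7*n^2/2 + 5*n + 1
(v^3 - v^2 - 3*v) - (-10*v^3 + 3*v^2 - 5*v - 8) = 11*v^3 - 4*v^2 + 2*v + 8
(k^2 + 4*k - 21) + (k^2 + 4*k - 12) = 2*k^2 + 8*k - 33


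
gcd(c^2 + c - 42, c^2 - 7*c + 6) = c - 6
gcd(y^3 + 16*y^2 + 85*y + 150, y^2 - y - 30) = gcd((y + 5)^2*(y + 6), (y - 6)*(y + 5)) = y + 5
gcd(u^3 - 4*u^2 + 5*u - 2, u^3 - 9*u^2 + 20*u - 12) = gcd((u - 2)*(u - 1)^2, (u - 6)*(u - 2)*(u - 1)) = u^2 - 3*u + 2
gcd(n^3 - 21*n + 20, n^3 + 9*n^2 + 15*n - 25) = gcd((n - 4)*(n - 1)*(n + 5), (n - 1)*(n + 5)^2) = n^2 + 4*n - 5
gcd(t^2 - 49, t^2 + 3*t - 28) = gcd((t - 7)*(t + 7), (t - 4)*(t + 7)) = t + 7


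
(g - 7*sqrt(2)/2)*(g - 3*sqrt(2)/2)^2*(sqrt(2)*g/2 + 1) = sqrt(2)*g^4/2 - 11*g^3/2 + 25*sqrt(2)*g^2/4 + 39*g/4 - 63*sqrt(2)/4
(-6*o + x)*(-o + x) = 6*o^2 - 7*o*x + x^2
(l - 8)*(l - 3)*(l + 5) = l^3 - 6*l^2 - 31*l + 120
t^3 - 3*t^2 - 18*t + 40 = (t - 5)*(t - 2)*(t + 4)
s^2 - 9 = (s - 3)*(s + 3)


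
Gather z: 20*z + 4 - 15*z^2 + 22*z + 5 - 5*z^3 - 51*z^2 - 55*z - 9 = -5*z^3 - 66*z^2 - 13*z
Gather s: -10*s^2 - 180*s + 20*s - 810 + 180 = -10*s^2 - 160*s - 630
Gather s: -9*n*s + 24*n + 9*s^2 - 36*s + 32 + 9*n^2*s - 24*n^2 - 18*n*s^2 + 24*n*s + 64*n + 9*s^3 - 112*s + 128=-24*n^2 + 88*n + 9*s^3 + s^2*(9 - 18*n) + s*(9*n^2 + 15*n - 148) + 160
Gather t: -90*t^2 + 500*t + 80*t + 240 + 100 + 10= -90*t^2 + 580*t + 350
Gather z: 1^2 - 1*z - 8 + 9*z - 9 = 8*z - 16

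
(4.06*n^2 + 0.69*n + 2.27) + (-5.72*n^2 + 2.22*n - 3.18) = -1.66*n^2 + 2.91*n - 0.91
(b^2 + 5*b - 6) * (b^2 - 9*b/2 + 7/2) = b^4 + b^3/2 - 25*b^2 + 89*b/2 - 21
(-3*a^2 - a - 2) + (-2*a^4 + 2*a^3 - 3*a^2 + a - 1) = -2*a^4 + 2*a^3 - 6*a^2 - 3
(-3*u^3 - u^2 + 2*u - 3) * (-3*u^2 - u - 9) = 9*u^5 + 6*u^4 + 22*u^3 + 16*u^2 - 15*u + 27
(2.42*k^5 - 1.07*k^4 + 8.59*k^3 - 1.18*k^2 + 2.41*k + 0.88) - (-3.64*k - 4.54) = 2.42*k^5 - 1.07*k^4 + 8.59*k^3 - 1.18*k^2 + 6.05*k + 5.42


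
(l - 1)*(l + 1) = l^2 - 1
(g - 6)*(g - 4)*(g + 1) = g^3 - 9*g^2 + 14*g + 24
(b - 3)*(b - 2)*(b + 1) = b^3 - 4*b^2 + b + 6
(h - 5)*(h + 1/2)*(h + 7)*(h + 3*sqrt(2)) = h^4 + 5*h^3/2 + 3*sqrt(2)*h^3 - 34*h^2 + 15*sqrt(2)*h^2/2 - 102*sqrt(2)*h - 35*h/2 - 105*sqrt(2)/2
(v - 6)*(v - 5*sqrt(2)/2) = v^2 - 6*v - 5*sqrt(2)*v/2 + 15*sqrt(2)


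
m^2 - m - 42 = (m - 7)*(m + 6)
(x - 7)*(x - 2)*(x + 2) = x^3 - 7*x^2 - 4*x + 28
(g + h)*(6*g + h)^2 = 36*g^3 + 48*g^2*h + 13*g*h^2 + h^3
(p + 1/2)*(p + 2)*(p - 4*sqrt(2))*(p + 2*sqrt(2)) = p^4 - 2*sqrt(2)*p^3 + 5*p^3/2 - 15*p^2 - 5*sqrt(2)*p^2 - 40*p - 2*sqrt(2)*p - 16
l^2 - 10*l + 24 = (l - 6)*(l - 4)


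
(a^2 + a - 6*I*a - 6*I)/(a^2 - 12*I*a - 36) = (a + 1)/(a - 6*I)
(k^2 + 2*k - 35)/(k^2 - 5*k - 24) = (-k^2 - 2*k + 35)/(-k^2 + 5*k + 24)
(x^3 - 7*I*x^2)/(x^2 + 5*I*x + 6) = x^2*(x - 7*I)/(x^2 + 5*I*x + 6)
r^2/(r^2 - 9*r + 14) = r^2/(r^2 - 9*r + 14)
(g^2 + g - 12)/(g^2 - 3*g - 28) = (g - 3)/(g - 7)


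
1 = 1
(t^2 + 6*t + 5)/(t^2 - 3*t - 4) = (t + 5)/(t - 4)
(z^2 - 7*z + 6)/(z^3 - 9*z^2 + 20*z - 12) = 1/(z - 2)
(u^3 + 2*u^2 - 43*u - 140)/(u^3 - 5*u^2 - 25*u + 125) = (u^2 - 3*u - 28)/(u^2 - 10*u + 25)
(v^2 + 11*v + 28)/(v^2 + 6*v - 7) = (v + 4)/(v - 1)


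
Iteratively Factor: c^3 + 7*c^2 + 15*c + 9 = (c + 3)*(c^2 + 4*c + 3) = (c + 3)^2*(c + 1)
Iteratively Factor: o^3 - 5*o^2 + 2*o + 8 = (o - 4)*(o^2 - o - 2) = (o - 4)*(o - 2)*(o + 1)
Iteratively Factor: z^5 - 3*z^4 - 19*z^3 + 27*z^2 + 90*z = (z)*(z^4 - 3*z^3 - 19*z^2 + 27*z + 90) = z*(z + 2)*(z^3 - 5*z^2 - 9*z + 45) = z*(z - 5)*(z + 2)*(z^2 - 9) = z*(z - 5)*(z - 3)*(z + 2)*(z + 3)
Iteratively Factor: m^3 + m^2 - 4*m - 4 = (m - 2)*(m^2 + 3*m + 2) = (m - 2)*(m + 2)*(m + 1)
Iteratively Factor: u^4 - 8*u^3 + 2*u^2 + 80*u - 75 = (u - 5)*(u^3 - 3*u^2 - 13*u + 15) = (u - 5)*(u - 1)*(u^2 - 2*u - 15) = (u - 5)^2*(u - 1)*(u + 3)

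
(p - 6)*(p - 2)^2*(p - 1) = p^4 - 11*p^3 + 38*p^2 - 52*p + 24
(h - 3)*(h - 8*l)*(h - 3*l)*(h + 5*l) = h^4 - 6*h^3*l - 3*h^3 - 31*h^2*l^2 + 18*h^2*l + 120*h*l^3 + 93*h*l^2 - 360*l^3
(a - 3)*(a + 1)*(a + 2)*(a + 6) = a^4 + 6*a^3 - 7*a^2 - 48*a - 36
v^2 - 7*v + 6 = (v - 6)*(v - 1)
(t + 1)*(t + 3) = t^2 + 4*t + 3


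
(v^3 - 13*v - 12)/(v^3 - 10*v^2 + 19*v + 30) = (v^2 - v - 12)/(v^2 - 11*v + 30)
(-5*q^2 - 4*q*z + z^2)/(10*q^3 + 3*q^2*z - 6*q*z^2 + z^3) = 1/(-2*q + z)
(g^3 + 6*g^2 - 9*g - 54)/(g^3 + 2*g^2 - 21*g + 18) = (g + 3)/(g - 1)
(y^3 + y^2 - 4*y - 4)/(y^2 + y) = y - 4/y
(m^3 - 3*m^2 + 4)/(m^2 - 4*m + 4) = m + 1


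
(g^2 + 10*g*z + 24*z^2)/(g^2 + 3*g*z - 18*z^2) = (-g - 4*z)/(-g + 3*z)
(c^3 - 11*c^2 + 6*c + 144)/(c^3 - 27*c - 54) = (c - 8)/(c + 3)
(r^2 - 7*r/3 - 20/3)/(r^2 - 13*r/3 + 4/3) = (3*r + 5)/(3*r - 1)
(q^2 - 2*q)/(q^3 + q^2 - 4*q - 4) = q/(q^2 + 3*q + 2)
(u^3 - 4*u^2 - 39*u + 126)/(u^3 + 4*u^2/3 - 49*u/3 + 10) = 3*(u^2 - u - 42)/(3*u^2 + 13*u - 10)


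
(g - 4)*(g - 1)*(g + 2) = g^3 - 3*g^2 - 6*g + 8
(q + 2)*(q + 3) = q^2 + 5*q + 6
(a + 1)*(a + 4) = a^2 + 5*a + 4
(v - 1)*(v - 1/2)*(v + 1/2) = v^3 - v^2 - v/4 + 1/4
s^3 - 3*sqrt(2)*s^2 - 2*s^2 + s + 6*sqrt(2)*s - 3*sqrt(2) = (s - 1)^2*(s - 3*sqrt(2))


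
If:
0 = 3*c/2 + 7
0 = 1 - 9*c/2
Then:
No Solution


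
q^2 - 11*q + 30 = (q - 6)*(q - 5)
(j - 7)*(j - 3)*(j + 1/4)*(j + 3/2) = j^4 - 33*j^3/4 + 31*j^2/8 + 33*j + 63/8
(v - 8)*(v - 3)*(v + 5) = v^3 - 6*v^2 - 31*v + 120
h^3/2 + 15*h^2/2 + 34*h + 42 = (h/2 + 1)*(h + 6)*(h + 7)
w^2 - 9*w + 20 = (w - 5)*(w - 4)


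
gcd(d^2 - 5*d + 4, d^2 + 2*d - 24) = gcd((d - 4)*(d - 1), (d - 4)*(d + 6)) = d - 4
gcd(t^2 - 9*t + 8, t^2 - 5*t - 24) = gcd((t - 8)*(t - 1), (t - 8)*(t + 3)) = t - 8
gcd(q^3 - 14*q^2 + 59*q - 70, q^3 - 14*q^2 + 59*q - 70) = q^3 - 14*q^2 + 59*q - 70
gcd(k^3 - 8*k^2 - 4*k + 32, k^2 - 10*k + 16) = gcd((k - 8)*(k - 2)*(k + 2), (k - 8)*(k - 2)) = k^2 - 10*k + 16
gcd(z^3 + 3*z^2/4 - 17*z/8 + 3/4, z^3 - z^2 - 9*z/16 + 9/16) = z - 3/4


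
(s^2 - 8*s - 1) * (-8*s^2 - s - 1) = -8*s^4 + 63*s^3 + 15*s^2 + 9*s + 1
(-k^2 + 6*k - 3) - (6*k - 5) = 2 - k^2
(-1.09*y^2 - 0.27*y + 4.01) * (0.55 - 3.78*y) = 4.1202*y^3 + 0.4211*y^2 - 15.3063*y + 2.2055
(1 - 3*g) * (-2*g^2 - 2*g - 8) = 6*g^3 + 4*g^2 + 22*g - 8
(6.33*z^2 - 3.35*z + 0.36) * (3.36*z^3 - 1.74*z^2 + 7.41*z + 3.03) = 21.2688*z^5 - 22.2702*z^4 + 53.9439*z^3 - 6.27*z^2 - 7.4829*z + 1.0908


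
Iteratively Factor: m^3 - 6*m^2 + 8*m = (m - 2)*(m^2 - 4*m) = m*(m - 2)*(m - 4)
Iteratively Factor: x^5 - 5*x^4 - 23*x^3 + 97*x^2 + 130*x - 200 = (x + 4)*(x^4 - 9*x^3 + 13*x^2 + 45*x - 50) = (x - 5)*(x + 4)*(x^3 - 4*x^2 - 7*x + 10) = (x - 5)*(x + 2)*(x + 4)*(x^2 - 6*x + 5) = (x - 5)*(x - 1)*(x + 2)*(x + 4)*(x - 5)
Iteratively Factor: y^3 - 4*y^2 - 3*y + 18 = (y - 3)*(y^2 - y - 6) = (y - 3)*(y + 2)*(y - 3)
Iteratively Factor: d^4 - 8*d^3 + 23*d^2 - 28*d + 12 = (d - 1)*(d^3 - 7*d^2 + 16*d - 12) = (d - 2)*(d - 1)*(d^2 - 5*d + 6) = (d - 2)^2*(d - 1)*(d - 3)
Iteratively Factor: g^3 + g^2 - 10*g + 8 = (g + 4)*(g^2 - 3*g + 2) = (g - 2)*(g + 4)*(g - 1)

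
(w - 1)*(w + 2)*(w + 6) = w^3 + 7*w^2 + 4*w - 12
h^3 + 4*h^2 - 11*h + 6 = (h - 1)^2*(h + 6)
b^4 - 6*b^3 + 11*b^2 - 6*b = b*(b - 3)*(b - 2)*(b - 1)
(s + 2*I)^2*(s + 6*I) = s^3 + 10*I*s^2 - 28*s - 24*I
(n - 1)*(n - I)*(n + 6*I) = n^3 - n^2 + 5*I*n^2 + 6*n - 5*I*n - 6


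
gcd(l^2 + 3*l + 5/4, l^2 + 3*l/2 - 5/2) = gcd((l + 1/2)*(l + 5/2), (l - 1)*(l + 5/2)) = l + 5/2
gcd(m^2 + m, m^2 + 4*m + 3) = m + 1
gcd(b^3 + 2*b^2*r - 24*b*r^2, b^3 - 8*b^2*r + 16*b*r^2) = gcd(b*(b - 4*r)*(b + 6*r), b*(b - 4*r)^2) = -b^2 + 4*b*r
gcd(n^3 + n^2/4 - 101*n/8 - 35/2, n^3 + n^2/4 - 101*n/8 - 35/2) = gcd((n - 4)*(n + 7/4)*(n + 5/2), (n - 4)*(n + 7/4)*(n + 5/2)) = n^3 + n^2/4 - 101*n/8 - 35/2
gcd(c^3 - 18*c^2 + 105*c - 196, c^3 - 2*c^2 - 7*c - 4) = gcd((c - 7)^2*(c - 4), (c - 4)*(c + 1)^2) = c - 4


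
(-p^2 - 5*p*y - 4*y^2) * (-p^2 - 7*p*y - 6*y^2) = p^4 + 12*p^3*y + 45*p^2*y^2 + 58*p*y^3 + 24*y^4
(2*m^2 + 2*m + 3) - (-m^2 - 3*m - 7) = 3*m^2 + 5*m + 10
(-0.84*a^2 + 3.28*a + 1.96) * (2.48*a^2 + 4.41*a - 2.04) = -2.0832*a^4 + 4.43*a^3 + 21.0392*a^2 + 1.9524*a - 3.9984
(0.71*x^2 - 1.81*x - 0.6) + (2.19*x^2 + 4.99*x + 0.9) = 2.9*x^2 + 3.18*x + 0.3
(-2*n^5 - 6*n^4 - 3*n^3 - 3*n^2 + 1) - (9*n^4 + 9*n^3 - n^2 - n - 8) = -2*n^5 - 15*n^4 - 12*n^3 - 2*n^2 + n + 9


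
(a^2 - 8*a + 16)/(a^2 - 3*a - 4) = (a - 4)/(a + 1)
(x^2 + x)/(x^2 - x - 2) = x/(x - 2)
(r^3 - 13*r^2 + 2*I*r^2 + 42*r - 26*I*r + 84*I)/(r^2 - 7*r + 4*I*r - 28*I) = (r^2 + 2*r*(-3 + I) - 12*I)/(r + 4*I)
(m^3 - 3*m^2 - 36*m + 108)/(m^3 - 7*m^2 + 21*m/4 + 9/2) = 4*(m^2 + 3*m - 18)/(4*m^2 - 4*m - 3)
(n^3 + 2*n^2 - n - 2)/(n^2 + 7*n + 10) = (n^2 - 1)/(n + 5)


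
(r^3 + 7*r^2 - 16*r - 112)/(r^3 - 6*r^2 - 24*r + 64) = (r^2 + 3*r - 28)/(r^2 - 10*r + 16)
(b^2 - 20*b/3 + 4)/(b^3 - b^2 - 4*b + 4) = (b^2 - 20*b/3 + 4)/(b^3 - b^2 - 4*b + 4)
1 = 1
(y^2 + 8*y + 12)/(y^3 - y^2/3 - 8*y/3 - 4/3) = 3*(y^2 + 8*y + 12)/(3*y^3 - y^2 - 8*y - 4)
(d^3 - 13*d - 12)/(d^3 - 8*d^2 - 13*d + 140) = (d^3 - 13*d - 12)/(d^3 - 8*d^2 - 13*d + 140)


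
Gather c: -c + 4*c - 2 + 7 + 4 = 3*c + 9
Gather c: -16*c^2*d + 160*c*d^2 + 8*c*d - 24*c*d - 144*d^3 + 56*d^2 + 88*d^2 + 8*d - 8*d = -16*c^2*d + c*(160*d^2 - 16*d) - 144*d^3 + 144*d^2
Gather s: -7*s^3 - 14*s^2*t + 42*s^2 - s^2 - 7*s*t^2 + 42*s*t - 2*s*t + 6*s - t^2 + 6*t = -7*s^3 + s^2*(41 - 14*t) + s*(-7*t^2 + 40*t + 6) - t^2 + 6*t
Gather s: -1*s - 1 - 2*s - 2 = -3*s - 3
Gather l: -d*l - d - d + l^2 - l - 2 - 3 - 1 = -2*d + l^2 + l*(-d - 1) - 6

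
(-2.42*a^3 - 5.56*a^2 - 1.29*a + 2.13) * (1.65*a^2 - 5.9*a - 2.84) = -3.993*a^5 + 5.104*a^4 + 37.5483*a^3 + 26.9159*a^2 - 8.9034*a - 6.0492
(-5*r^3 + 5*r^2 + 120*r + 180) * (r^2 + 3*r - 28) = -5*r^5 - 10*r^4 + 275*r^3 + 400*r^2 - 2820*r - 5040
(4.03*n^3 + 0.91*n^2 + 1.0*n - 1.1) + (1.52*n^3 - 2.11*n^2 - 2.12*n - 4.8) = 5.55*n^3 - 1.2*n^2 - 1.12*n - 5.9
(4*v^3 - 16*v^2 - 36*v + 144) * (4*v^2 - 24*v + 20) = 16*v^5 - 160*v^4 + 320*v^3 + 1120*v^2 - 4176*v + 2880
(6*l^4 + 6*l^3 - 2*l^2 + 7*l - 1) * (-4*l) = -24*l^5 - 24*l^4 + 8*l^3 - 28*l^2 + 4*l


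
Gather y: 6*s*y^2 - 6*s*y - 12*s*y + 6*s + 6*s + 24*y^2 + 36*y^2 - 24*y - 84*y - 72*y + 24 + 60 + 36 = 12*s + y^2*(6*s + 60) + y*(-18*s - 180) + 120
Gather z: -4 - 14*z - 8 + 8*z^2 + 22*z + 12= 8*z^2 + 8*z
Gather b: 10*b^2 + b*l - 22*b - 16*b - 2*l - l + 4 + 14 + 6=10*b^2 + b*(l - 38) - 3*l + 24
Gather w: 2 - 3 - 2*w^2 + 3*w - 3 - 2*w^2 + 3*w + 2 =-4*w^2 + 6*w - 2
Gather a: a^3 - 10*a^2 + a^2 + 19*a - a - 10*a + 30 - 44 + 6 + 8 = a^3 - 9*a^2 + 8*a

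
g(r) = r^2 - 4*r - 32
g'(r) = 2*r - 4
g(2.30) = -35.91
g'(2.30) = 0.60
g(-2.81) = -12.86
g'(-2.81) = -9.62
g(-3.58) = -4.86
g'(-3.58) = -11.16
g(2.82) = -35.33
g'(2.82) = 1.64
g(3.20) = -34.56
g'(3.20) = 2.40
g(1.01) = -35.02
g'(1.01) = -1.98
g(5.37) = -24.64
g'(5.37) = 6.74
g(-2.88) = -12.19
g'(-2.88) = -9.76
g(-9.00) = 85.00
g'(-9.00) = -22.00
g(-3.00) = -11.00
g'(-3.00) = -10.00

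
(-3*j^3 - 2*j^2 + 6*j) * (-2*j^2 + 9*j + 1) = 6*j^5 - 23*j^4 - 33*j^3 + 52*j^2 + 6*j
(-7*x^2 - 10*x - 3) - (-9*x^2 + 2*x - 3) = 2*x^2 - 12*x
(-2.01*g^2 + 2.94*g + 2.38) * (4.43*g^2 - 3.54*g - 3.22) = -8.9043*g^4 + 20.1396*g^3 + 6.608*g^2 - 17.892*g - 7.6636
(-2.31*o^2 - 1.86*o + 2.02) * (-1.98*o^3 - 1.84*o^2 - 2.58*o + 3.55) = 4.5738*o^5 + 7.9332*o^4 + 5.3826*o^3 - 7.1185*o^2 - 11.8146*o + 7.171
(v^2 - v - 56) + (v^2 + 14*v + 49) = 2*v^2 + 13*v - 7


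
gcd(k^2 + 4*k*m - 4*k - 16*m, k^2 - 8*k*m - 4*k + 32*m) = k - 4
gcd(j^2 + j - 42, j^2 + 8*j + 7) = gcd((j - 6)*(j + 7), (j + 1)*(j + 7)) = j + 7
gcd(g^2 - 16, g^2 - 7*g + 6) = 1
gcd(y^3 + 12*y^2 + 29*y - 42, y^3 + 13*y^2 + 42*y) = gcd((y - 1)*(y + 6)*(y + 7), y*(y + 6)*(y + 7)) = y^2 + 13*y + 42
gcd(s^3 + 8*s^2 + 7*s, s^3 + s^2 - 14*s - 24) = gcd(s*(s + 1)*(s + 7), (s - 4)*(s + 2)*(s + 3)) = 1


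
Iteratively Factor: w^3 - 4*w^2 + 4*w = (w - 2)*(w^2 - 2*w) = w*(w - 2)*(w - 2)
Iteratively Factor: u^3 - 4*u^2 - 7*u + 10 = (u - 1)*(u^2 - 3*u - 10) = (u - 1)*(u + 2)*(u - 5)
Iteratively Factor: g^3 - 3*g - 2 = (g - 2)*(g^2 + 2*g + 1) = (g - 2)*(g + 1)*(g + 1)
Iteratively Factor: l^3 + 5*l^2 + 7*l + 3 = (l + 1)*(l^2 + 4*l + 3) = (l + 1)*(l + 3)*(l + 1)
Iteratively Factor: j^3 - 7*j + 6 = (j - 2)*(j^2 + 2*j - 3) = (j - 2)*(j - 1)*(j + 3)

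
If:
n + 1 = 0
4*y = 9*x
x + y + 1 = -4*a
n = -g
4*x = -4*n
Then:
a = -17/16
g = 1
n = -1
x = 1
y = 9/4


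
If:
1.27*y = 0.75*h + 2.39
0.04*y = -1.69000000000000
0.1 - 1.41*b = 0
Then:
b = 0.07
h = -74.73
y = -42.25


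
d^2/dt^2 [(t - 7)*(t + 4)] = 2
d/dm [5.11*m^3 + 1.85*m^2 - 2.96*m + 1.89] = 15.33*m^2 + 3.7*m - 2.96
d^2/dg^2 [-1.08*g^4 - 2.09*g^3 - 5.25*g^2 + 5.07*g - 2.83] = -12.96*g^2 - 12.54*g - 10.5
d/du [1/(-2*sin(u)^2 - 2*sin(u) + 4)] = (2*sin(u) + 1)*cos(u)/(2*(sin(u)^2 + sin(u) - 2)^2)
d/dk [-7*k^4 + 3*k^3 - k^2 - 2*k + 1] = -28*k^3 + 9*k^2 - 2*k - 2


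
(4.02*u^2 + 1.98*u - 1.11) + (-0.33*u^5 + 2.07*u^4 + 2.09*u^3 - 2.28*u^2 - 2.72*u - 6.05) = -0.33*u^5 + 2.07*u^4 + 2.09*u^3 + 1.74*u^2 - 0.74*u - 7.16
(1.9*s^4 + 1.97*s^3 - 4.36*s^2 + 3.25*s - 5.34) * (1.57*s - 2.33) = 2.983*s^5 - 1.3341*s^4 - 11.4353*s^3 + 15.2613*s^2 - 15.9563*s + 12.4422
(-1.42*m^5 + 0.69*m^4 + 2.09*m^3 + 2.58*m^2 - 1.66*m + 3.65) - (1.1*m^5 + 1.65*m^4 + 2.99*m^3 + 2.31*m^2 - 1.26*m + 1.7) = -2.52*m^5 - 0.96*m^4 - 0.9*m^3 + 0.27*m^2 - 0.4*m + 1.95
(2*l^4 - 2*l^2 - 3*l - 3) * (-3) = -6*l^4 + 6*l^2 + 9*l + 9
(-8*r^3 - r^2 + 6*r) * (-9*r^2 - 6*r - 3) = 72*r^5 + 57*r^4 - 24*r^3 - 33*r^2 - 18*r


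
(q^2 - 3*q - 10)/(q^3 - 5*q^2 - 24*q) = (-q^2 + 3*q + 10)/(q*(-q^2 + 5*q + 24))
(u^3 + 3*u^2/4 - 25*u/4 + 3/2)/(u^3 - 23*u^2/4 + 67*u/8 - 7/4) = 2*(u + 3)/(2*u - 7)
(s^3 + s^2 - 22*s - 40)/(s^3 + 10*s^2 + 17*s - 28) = (s^2 - 3*s - 10)/(s^2 + 6*s - 7)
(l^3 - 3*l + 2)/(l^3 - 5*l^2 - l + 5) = (l^2 + l - 2)/(l^2 - 4*l - 5)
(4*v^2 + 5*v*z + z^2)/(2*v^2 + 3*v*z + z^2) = (4*v + z)/(2*v + z)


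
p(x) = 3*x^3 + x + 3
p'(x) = 9*x^2 + 1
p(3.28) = 112.14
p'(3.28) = 97.83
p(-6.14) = -697.57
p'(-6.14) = 340.30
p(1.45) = 13.60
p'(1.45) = 19.92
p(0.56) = 4.09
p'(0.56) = 3.82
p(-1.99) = -22.63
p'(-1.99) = 36.64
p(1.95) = 27.19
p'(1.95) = 35.22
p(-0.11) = 2.89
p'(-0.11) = 1.11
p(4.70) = 319.17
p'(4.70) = 199.81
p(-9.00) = -2193.00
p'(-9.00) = 730.00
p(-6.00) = -651.00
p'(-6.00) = 325.00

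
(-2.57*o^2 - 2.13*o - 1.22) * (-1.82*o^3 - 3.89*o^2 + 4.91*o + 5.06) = 4.6774*o^5 + 13.8739*o^4 - 2.1126*o^3 - 18.7167*o^2 - 16.768*o - 6.1732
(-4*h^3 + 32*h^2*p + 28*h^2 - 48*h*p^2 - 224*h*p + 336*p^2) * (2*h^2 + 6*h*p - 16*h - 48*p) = -8*h^5 + 40*h^4*p + 120*h^4 + 96*h^3*p^2 - 600*h^3*p - 448*h^3 - 288*h^2*p^3 - 1440*h^2*p^2 + 2240*h^2*p + 4320*h*p^3 + 5376*h*p^2 - 16128*p^3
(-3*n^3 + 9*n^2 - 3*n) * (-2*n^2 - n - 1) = 6*n^5 - 15*n^4 - 6*n^2 + 3*n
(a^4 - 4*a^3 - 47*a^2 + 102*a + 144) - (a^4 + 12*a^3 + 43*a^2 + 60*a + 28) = -16*a^3 - 90*a^2 + 42*a + 116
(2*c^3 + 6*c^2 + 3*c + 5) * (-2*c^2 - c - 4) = -4*c^5 - 14*c^4 - 20*c^3 - 37*c^2 - 17*c - 20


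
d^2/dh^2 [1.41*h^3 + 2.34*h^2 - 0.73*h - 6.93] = 8.46*h + 4.68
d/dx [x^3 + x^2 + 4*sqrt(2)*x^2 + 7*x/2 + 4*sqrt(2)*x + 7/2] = 3*x^2 + 2*x + 8*sqrt(2)*x + 7/2 + 4*sqrt(2)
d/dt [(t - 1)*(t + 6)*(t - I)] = 3*t^2 + 2*t*(5 - I) - 6 - 5*I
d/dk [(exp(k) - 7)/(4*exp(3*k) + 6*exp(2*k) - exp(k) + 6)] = (-(exp(k) - 7)*(12*exp(2*k) + 12*exp(k) - 1) + 4*exp(3*k) + 6*exp(2*k) - exp(k) + 6)*exp(k)/(4*exp(3*k) + 6*exp(2*k) - exp(k) + 6)^2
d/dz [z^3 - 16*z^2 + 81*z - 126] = 3*z^2 - 32*z + 81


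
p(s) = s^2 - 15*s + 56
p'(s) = 2*s - 15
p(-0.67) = 66.50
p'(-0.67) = -16.34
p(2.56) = 24.15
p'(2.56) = -9.88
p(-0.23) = 59.50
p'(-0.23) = -15.46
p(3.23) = 17.98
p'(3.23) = -8.54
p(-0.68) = 66.66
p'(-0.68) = -16.36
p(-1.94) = 88.86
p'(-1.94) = -18.88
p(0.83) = 44.24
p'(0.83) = -13.34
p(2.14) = 28.48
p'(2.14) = -10.72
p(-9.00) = 272.00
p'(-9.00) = -33.00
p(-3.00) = 110.00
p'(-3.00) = -21.00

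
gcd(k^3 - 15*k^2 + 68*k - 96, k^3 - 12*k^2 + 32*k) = k^2 - 12*k + 32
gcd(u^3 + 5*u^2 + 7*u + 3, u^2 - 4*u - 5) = u + 1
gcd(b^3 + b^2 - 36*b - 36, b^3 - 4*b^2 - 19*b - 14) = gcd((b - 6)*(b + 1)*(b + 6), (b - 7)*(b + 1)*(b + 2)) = b + 1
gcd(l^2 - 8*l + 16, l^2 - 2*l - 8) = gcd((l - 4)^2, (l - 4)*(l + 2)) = l - 4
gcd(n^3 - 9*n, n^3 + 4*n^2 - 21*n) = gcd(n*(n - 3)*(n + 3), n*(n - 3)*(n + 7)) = n^2 - 3*n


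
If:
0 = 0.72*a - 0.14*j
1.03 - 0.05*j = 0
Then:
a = 4.01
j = 20.60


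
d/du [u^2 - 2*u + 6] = 2*u - 2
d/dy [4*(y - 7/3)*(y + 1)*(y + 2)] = 12*y^2 + 16*y/3 - 20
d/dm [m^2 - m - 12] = 2*m - 1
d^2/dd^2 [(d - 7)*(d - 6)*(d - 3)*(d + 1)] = 12*d^2 - 90*d + 130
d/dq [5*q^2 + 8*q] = 10*q + 8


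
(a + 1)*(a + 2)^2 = a^3 + 5*a^2 + 8*a + 4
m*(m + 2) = m^2 + 2*m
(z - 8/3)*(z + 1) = z^2 - 5*z/3 - 8/3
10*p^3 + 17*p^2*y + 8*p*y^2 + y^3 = (p + y)*(2*p + y)*(5*p + y)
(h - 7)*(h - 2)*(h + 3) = h^3 - 6*h^2 - 13*h + 42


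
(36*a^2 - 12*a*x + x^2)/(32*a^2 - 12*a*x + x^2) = (36*a^2 - 12*a*x + x^2)/(32*a^2 - 12*a*x + x^2)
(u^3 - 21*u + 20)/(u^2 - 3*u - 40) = (u^2 - 5*u + 4)/(u - 8)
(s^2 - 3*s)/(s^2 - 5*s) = (s - 3)/(s - 5)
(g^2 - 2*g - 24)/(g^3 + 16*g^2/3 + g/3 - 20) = 3*(g - 6)/(3*g^2 + 4*g - 15)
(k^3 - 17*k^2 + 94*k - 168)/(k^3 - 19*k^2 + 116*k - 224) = (k - 6)/(k - 8)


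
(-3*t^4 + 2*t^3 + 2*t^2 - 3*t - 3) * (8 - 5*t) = 15*t^5 - 34*t^4 + 6*t^3 + 31*t^2 - 9*t - 24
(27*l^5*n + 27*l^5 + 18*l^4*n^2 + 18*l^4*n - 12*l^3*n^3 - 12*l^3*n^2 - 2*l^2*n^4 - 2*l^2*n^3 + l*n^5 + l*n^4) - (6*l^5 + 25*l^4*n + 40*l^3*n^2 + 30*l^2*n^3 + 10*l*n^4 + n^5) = 27*l^5*n + 21*l^5 + 18*l^4*n^2 - 7*l^4*n - 12*l^3*n^3 - 52*l^3*n^2 - 2*l^2*n^4 - 32*l^2*n^3 + l*n^5 - 9*l*n^4 - n^5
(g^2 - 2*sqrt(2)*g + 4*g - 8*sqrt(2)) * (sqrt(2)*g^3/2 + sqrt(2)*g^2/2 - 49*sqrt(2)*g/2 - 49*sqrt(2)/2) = sqrt(2)*g^5/2 - 2*g^4 + 5*sqrt(2)*g^4/2 - 45*sqrt(2)*g^3/2 - 10*g^3 - 245*sqrt(2)*g^2/2 + 90*g^2 - 98*sqrt(2)*g + 490*g + 392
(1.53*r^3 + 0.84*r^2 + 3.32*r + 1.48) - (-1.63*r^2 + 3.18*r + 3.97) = 1.53*r^3 + 2.47*r^2 + 0.14*r - 2.49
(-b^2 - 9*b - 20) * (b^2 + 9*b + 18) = -b^4 - 18*b^3 - 119*b^2 - 342*b - 360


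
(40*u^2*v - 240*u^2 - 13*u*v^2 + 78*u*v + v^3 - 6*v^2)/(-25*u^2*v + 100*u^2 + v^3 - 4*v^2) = (-8*u*v + 48*u + v^2 - 6*v)/(5*u*v - 20*u + v^2 - 4*v)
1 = 1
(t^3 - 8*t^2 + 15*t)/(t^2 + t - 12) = t*(t - 5)/(t + 4)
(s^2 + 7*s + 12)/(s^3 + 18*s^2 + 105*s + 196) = (s + 3)/(s^2 + 14*s + 49)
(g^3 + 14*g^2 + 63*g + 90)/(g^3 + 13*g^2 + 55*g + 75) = (g + 6)/(g + 5)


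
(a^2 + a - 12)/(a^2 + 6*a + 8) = (a - 3)/(a + 2)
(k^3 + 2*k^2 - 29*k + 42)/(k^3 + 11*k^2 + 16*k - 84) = (k - 3)/(k + 6)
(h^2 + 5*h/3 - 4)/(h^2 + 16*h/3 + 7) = (3*h - 4)/(3*h + 7)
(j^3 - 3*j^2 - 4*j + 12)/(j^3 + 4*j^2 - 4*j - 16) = (j - 3)/(j + 4)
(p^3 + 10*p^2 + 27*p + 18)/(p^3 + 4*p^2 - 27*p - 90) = (p + 1)/(p - 5)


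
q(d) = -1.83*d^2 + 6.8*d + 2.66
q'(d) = 6.8 - 3.66*d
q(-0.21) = 1.15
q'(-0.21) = 7.57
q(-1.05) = -6.50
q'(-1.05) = 10.64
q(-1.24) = -8.59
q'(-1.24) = 11.34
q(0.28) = 4.42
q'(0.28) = 5.78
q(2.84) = 7.21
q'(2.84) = -3.59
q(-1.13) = -7.36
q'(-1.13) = 10.94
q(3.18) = 5.78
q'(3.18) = -4.84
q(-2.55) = -26.58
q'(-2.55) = 16.13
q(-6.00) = -104.02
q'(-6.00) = 28.76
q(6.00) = -22.42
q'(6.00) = -15.16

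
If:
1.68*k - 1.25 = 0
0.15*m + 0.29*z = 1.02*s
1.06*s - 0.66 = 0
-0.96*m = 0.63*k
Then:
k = 0.74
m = -0.49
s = 0.62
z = 2.44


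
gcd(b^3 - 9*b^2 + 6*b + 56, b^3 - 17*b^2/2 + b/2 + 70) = b^2 - 11*b + 28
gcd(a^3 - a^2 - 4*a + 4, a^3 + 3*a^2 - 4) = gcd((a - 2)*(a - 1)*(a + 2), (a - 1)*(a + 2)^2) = a^2 + a - 2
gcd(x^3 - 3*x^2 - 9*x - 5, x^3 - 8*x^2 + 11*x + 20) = x^2 - 4*x - 5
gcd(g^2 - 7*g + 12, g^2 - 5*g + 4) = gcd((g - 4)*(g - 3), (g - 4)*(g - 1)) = g - 4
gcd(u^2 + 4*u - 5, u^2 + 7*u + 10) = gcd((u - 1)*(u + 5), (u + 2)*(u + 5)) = u + 5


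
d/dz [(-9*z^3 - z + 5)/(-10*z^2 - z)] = (90*z^4 + 18*z^3 - 10*z^2 + 100*z + 5)/(z^2*(100*z^2 + 20*z + 1))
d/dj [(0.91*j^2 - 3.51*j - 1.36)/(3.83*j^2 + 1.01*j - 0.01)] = (14.3624*j^2 + 10.3994*j + 1.4087)/(14.6689*j^4 + 7.7366*j^3 + 0.9435*j^2 - 0.0202*j + 0.0001)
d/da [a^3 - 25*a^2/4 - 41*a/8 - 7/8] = 3*a^2 - 25*a/2 - 41/8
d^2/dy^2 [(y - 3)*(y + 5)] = 2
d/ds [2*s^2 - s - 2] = 4*s - 1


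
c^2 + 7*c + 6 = (c + 1)*(c + 6)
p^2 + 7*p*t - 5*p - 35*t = (p - 5)*(p + 7*t)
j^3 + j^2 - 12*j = j*(j - 3)*(j + 4)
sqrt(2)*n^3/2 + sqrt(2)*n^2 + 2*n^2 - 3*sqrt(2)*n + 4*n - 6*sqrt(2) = (n - sqrt(2))*(n + 3*sqrt(2))*(sqrt(2)*n/2 + sqrt(2))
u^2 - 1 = (u - 1)*(u + 1)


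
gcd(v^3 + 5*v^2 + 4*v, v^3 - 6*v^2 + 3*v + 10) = v + 1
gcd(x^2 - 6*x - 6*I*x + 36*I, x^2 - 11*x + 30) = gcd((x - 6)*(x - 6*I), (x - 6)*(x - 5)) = x - 6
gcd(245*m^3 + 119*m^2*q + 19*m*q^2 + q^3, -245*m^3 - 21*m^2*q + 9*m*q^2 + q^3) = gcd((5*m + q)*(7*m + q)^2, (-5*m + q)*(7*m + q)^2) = 49*m^2 + 14*m*q + q^2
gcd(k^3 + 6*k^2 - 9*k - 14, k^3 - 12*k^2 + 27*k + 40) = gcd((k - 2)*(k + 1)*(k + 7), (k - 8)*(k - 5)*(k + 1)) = k + 1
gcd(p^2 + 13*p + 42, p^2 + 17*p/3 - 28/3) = p + 7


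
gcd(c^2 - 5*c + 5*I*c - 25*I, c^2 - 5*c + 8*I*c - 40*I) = c - 5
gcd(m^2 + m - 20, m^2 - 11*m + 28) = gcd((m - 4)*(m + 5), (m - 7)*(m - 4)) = m - 4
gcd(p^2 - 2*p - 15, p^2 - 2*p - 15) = p^2 - 2*p - 15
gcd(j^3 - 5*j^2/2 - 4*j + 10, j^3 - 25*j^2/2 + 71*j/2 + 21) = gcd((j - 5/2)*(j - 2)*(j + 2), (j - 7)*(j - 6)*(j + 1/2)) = 1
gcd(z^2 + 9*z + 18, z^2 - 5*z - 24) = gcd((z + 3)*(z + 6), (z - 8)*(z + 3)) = z + 3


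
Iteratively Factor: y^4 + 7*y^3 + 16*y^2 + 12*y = (y + 2)*(y^3 + 5*y^2 + 6*y) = y*(y + 2)*(y^2 + 5*y + 6) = y*(y + 2)^2*(y + 3)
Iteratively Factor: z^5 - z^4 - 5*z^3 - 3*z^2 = (z + 1)*(z^4 - 2*z^3 - 3*z^2) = (z - 3)*(z + 1)*(z^3 + z^2) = z*(z - 3)*(z + 1)*(z^2 + z) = z^2*(z - 3)*(z + 1)*(z + 1)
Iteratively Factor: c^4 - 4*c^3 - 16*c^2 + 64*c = (c)*(c^3 - 4*c^2 - 16*c + 64) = c*(c - 4)*(c^2 - 16) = c*(c - 4)^2*(c + 4)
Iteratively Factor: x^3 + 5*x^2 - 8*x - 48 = (x - 3)*(x^2 + 8*x + 16) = (x - 3)*(x + 4)*(x + 4)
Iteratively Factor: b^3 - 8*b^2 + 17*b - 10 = (b - 5)*(b^2 - 3*b + 2) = (b - 5)*(b - 1)*(b - 2)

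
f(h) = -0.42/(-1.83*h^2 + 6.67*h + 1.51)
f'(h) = -0.42*(3.66*h - 6.67)/(-1.83*h^2 + 6.67*h + 1.51)^2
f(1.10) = -0.06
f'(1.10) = 0.03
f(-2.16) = 0.02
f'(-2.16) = 0.01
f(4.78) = 0.05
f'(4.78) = -0.06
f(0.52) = -0.09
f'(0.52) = 0.10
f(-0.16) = -1.06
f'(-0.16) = 19.44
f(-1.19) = 0.05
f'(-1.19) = 0.06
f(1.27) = -0.06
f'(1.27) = 0.02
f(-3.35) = 0.01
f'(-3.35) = 0.00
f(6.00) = 0.02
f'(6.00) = -0.01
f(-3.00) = 0.01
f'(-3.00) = 0.01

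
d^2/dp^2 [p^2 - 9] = 2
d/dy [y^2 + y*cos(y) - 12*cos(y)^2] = -y*sin(y) + 2*y + 12*sin(2*y) + cos(y)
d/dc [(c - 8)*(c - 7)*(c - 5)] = 3*c^2 - 40*c + 131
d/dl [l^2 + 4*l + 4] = 2*l + 4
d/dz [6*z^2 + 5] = 12*z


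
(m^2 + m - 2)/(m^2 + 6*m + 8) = (m - 1)/(m + 4)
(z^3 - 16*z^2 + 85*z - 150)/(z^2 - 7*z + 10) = (z^2 - 11*z + 30)/(z - 2)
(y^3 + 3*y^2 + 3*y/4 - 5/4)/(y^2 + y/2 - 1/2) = y + 5/2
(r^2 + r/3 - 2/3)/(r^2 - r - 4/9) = 3*(-3*r^2 - r + 2)/(-9*r^2 + 9*r + 4)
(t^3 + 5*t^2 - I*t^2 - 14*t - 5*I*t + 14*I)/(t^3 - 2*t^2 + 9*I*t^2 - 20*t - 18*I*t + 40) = (t^2 + t*(7 - I) - 7*I)/(t^2 + 9*I*t - 20)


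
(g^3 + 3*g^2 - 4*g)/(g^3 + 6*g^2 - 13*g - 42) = g*(g^2 + 3*g - 4)/(g^3 + 6*g^2 - 13*g - 42)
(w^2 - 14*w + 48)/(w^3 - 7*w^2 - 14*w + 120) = (w - 8)/(w^2 - w - 20)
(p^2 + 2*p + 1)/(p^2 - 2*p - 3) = (p + 1)/(p - 3)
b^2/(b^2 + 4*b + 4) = b^2/(b^2 + 4*b + 4)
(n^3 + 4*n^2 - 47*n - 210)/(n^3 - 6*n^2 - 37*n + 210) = (n + 5)/(n - 5)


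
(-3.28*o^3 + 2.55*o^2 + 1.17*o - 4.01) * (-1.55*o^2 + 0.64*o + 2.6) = 5.084*o^5 - 6.0517*o^4 - 8.7095*o^3 + 13.5943*o^2 + 0.4756*o - 10.426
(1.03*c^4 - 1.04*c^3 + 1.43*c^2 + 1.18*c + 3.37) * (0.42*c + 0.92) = 0.4326*c^5 + 0.5108*c^4 - 0.3562*c^3 + 1.8112*c^2 + 2.501*c + 3.1004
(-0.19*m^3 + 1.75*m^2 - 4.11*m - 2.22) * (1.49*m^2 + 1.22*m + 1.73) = -0.2831*m^5 + 2.3757*m^4 - 4.3176*m^3 - 5.2945*m^2 - 9.8187*m - 3.8406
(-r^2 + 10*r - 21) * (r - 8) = -r^3 + 18*r^2 - 101*r + 168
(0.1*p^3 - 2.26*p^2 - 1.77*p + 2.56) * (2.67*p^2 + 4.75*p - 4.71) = 0.267*p^5 - 5.5592*p^4 - 15.9319*p^3 + 9.0723*p^2 + 20.4967*p - 12.0576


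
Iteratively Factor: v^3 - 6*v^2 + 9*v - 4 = (v - 1)*(v^2 - 5*v + 4) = (v - 1)^2*(v - 4)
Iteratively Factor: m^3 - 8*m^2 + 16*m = (m - 4)*(m^2 - 4*m) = m*(m - 4)*(m - 4)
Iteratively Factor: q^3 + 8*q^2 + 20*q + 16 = (q + 2)*(q^2 + 6*q + 8) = (q + 2)*(q + 4)*(q + 2)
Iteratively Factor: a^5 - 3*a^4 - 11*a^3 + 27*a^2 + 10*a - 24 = (a + 1)*(a^4 - 4*a^3 - 7*a^2 + 34*a - 24) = (a + 1)*(a + 3)*(a^3 - 7*a^2 + 14*a - 8) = (a - 1)*(a + 1)*(a + 3)*(a^2 - 6*a + 8) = (a - 4)*(a - 1)*(a + 1)*(a + 3)*(a - 2)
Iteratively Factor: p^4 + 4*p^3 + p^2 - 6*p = (p + 3)*(p^3 + p^2 - 2*p) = (p - 1)*(p + 3)*(p^2 + 2*p) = (p - 1)*(p + 2)*(p + 3)*(p)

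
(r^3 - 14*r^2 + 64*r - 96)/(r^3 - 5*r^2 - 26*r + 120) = (r - 4)/(r + 5)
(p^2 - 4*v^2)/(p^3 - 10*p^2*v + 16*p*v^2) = (p + 2*v)/(p*(p - 8*v))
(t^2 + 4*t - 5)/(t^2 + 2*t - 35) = (t^2 + 4*t - 5)/(t^2 + 2*t - 35)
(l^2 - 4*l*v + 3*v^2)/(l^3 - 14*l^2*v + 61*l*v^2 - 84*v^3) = (l - v)/(l^2 - 11*l*v + 28*v^2)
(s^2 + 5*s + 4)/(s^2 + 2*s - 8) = (s + 1)/(s - 2)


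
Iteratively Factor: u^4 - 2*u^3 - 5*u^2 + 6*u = (u - 3)*(u^3 + u^2 - 2*u) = u*(u - 3)*(u^2 + u - 2) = u*(u - 3)*(u - 1)*(u + 2)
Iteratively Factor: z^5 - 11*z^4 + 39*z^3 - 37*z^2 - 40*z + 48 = (z - 3)*(z^4 - 8*z^3 + 15*z^2 + 8*z - 16) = (z - 3)*(z - 1)*(z^3 - 7*z^2 + 8*z + 16) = (z - 4)*(z - 3)*(z - 1)*(z^2 - 3*z - 4) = (z - 4)*(z - 3)*(z - 1)*(z + 1)*(z - 4)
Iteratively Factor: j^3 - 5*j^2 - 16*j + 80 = (j - 4)*(j^2 - j - 20) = (j - 4)*(j + 4)*(j - 5)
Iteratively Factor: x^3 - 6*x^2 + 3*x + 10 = (x - 5)*(x^2 - x - 2) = (x - 5)*(x + 1)*(x - 2)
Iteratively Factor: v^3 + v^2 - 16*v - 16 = (v + 1)*(v^2 - 16) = (v - 4)*(v + 1)*(v + 4)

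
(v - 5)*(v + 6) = v^2 + v - 30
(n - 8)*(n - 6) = n^2 - 14*n + 48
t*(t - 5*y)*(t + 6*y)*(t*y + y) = t^4*y + t^3*y^2 + t^3*y - 30*t^2*y^3 + t^2*y^2 - 30*t*y^3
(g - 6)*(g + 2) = g^2 - 4*g - 12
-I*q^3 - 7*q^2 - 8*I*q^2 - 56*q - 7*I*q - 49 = (q + 7)*(q - 7*I)*(-I*q - I)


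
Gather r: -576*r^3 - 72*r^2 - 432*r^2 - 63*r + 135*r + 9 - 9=-576*r^3 - 504*r^2 + 72*r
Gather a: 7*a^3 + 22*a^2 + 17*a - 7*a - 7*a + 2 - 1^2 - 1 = 7*a^3 + 22*a^2 + 3*a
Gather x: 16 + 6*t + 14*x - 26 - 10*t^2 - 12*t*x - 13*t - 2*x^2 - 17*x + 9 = -10*t^2 - 7*t - 2*x^2 + x*(-12*t - 3) - 1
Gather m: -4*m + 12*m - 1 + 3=8*m + 2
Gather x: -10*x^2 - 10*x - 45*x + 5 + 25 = -10*x^2 - 55*x + 30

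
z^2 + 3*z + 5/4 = (z + 1/2)*(z + 5/2)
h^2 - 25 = (h - 5)*(h + 5)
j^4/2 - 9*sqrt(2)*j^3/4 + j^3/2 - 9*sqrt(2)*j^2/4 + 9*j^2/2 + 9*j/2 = j*(j/2 + 1/2)*(j - 3*sqrt(2))*(j - 3*sqrt(2)/2)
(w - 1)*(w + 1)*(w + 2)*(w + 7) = w^4 + 9*w^3 + 13*w^2 - 9*w - 14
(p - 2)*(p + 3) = p^2 + p - 6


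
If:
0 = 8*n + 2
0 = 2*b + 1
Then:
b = -1/2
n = -1/4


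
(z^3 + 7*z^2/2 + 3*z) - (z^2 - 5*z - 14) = z^3 + 5*z^2/2 + 8*z + 14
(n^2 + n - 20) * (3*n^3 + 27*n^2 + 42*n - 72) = 3*n^5 + 30*n^4 + 9*n^3 - 570*n^2 - 912*n + 1440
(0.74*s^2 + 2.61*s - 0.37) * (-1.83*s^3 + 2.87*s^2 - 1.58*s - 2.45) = -1.3542*s^5 - 2.6525*s^4 + 6.9986*s^3 - 6.9987*s^2 - 5.8099*s + 0.9065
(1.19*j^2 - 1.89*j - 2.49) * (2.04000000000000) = 2.4276*j^2 - 3.8556*j - 5.0796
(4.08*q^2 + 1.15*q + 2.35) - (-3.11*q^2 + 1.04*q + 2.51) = 7.19*q^2 + 0.11*q - 0.16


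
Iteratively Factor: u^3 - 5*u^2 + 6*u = (u - 2)*(u^2 - 3*u) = (u - 3)*(u - 2)*(u)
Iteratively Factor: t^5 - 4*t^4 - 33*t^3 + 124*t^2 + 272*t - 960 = (t - 4)*(t^4 - 33*t^2 - 8*t + 240) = (t - 4)*(t + 4)*(t^3 - 4*t^2 - 17*t + 60) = (t - 4)*(t + 4)^2*(t^2 - 8*t + 15) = (t - 5)*(t - 4)*(t + 4)^2*(t - 3)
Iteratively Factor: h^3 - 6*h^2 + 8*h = (h)*(h^2 - 6*h + 8) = h*(h - 4)*(h - 2)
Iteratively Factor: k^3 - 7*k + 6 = (k - 1)*(k^2 + k - 6) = (k - 2)*(k - 1)*(k + 3)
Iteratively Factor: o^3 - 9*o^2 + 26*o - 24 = (o - 4)*(o^2 - 5*o + 6) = (o - 4)*(o - 2)*(o - 3)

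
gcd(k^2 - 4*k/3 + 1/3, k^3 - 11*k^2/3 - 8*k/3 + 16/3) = k - 1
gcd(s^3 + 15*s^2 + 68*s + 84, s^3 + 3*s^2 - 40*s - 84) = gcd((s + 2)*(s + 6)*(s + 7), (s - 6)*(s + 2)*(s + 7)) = s^2 + 9*s + 14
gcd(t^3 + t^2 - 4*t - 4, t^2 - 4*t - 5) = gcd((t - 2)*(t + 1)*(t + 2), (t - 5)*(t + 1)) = t + 1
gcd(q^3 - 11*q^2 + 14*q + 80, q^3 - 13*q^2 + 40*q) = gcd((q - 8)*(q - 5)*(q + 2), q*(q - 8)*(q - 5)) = q^2 - 13*q + 40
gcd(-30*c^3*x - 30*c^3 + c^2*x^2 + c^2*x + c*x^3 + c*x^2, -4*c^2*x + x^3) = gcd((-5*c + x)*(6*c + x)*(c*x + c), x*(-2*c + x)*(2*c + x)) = 1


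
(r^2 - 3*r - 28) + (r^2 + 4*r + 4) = 2*r^2 + r - 24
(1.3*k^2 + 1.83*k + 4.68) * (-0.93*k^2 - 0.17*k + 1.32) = -1.209*k^4 - 1.9229*k^3 - 2.9475*k^2 + 1.62*k + 6.1776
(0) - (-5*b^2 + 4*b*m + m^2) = 5*b^2 - 4*b*m - m^2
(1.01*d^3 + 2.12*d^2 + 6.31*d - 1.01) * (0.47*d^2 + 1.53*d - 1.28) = 0.4747*d^5 + 2.5417*d^4 + 4.9165*d^3 + 6.466*d^2 - 9.6221*d + 1.2928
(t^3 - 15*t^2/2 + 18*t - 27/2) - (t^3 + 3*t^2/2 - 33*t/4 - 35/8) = -9*t^2 + 105*t/4 - 73/8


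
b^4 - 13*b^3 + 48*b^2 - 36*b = b*(b - 6)^2*(b - 1)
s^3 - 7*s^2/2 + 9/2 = (s - 3)*(s - 3/2)*(s + 1)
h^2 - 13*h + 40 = (h - 8)*(h - 5)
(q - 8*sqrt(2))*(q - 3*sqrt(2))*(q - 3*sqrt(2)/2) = q^3 - 25*sqrt(2)*q^2/2 + 81*q - 72*sqrt(2)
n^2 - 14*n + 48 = (n - 8)*(n - 6)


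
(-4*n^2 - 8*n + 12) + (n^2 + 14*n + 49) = -3*n^2 + 6*n + 61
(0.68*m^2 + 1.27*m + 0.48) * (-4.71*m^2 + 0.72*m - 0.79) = -3.2028*m^4 - 5.4921*m^3 - 1.8836*m^2 - 0.6577*m - 0.3792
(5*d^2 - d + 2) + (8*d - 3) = 5*d^2 + 7*d - 1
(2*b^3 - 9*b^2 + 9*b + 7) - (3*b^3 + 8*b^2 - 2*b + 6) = -b^3 - 17*b^2 + 11*b + 1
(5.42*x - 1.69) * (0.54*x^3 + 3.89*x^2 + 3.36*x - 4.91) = 2.9268*x^4 + 20.1712*x^3 + 11.6371*x^2 - 32.2906*x + 8.2979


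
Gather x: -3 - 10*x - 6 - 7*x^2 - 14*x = -7*x^2 - 24*x - 9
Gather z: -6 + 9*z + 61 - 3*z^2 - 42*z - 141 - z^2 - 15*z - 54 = -4*z^2 - 48*z - 140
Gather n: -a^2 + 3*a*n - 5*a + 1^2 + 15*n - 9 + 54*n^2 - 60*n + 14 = -a^2 - 5*a + 54*n^2 + n*(3*a - 45) + 6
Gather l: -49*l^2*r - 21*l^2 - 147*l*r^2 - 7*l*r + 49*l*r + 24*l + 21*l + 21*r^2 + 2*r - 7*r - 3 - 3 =l^2*(-49*r - 21) + l*(-147*r^2 + 42*r + 45) + 21*r^2 - 5*r - 6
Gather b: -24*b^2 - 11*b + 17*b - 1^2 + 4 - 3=-24*b^2 + 6*b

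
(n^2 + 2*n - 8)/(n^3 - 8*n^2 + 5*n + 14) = (n + 4)/(n^2 - 6*n - 7)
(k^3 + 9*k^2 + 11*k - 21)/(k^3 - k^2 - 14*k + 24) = (k^3 + 9*k^2 + 11*k - 21)/(k^3 - k^2 - 14*k + 24)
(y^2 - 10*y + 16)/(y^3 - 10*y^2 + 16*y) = 1/y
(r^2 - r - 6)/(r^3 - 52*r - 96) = (r - 3)/(r^2 - 2*r - 48)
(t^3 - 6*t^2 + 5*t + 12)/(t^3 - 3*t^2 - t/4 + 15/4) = 4*(t^2 - 7*t + 12)/(4*t^2 - 16*t + 15)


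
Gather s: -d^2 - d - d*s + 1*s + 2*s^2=-d^2 - d + 2*s^2 + s*(1 - d)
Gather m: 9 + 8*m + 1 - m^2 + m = -m^2 + 9*m + 10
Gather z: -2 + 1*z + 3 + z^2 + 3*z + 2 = z^2 + 4*z + 3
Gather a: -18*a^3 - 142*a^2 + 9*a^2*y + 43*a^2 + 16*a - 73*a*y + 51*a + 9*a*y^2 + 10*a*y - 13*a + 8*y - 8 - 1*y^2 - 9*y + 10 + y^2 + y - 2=-18*a^3 + a^2*(9*y - 99) + a*(9*y^2 - 63*y + 54)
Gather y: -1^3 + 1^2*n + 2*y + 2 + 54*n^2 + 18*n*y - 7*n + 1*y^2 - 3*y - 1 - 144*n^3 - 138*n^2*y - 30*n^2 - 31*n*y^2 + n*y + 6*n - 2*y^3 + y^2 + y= -144*n^3 + 24*n^2 - 2*y^3 + y^2*(2 - 31*n) + y*(-138*n^2 + 19*n)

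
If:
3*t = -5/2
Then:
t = -5/6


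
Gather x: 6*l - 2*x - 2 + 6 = 6*l - 2*x + 4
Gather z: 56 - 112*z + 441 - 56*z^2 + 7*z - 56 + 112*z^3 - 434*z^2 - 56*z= 112*z^3 - 490*z^2 - 161*z + 441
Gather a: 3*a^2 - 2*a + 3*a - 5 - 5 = 3*a^2 + a - 10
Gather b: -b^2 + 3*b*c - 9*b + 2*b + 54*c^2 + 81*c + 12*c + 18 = -b^2 + b*(3*c - 7) + 54*c^2 + 93*c + 18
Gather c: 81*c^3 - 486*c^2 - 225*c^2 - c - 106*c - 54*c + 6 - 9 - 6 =81*c^3 - 711*c^2 - 161*c - 9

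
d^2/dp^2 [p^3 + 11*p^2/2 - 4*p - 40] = 6*p + 11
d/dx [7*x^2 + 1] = 14*x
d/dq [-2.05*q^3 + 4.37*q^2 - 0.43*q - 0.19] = -6.15*q^2 + 8.74*q - 0.43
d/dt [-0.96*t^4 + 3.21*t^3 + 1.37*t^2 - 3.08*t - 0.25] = -3.84*t^3 + 9.63*t^2 + 2.74*t - 3.08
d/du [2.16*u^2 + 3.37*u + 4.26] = 4.32*u + 3.37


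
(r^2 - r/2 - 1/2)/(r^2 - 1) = (r + 1/2)/(r + 1)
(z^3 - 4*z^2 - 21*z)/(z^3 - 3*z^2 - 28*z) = (z + 3)/(z + 4)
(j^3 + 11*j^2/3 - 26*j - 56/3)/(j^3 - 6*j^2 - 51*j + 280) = (3*j^2 - 10*j - 8)/(3*(j^2 - 13*j + 40))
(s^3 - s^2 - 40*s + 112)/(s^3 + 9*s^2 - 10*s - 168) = (s - 4)/(s + 6)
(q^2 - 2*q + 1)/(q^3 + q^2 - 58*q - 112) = (q^2 - 2*q + 1)/(q^3 + q^2 - 58*q - 112)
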